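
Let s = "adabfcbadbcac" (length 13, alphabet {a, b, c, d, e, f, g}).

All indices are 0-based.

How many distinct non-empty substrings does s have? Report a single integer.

rank→(start, suffix):
  0 → (2, 'abfcbadbcac')
  1 → (11, 'ac')
  2 → (0, 'adabfcbadbcac')
  3 → (7, 'adbcac')
  4 → (6, 'badbcac')
  5 → (9, 'bcac')
  6 → (3, 'bfcbadbcac')
  7 → (12, 'c')
  8 → (10, 'cac')
  9 → (5, 'cbadbcac')
  10 → (1, 'dabfcbadbcac')
  11 → (8, 'dbcac')
  12 → (4, 'fcbadbcac')

SA = [2, 11, 0, 7, 6, 9, 3, 12, 10, 5, 1, 8, 4]
i: (SA[i-1],SA[i]) lcp shared
  1: (2,11) 1 'a'
  2: (11,0) 1 'a'
  3: (0,7) 2 'ad'
  4: (7,6) 0 ''
  5: (6,9) 1 'b'
  6: (9,3) 1 'b'
  7: (3,12) 0 ''
  8: (12,10) 1 'c'
  9: (10,5) 1 'c'
  10: (5,1) 0 ''
  11: (1,8) 1 'd'
  12: (8,4) 0 ''

n(n+1)/2 = 13·14/2 = 91
Σ LCP = 0 + 1 + 1 + 2 + 0 + 1 + 1 + 0 + 1 + 1 + 0 + 1 + 0 = 9
distinct = 91 − 9 = 82

82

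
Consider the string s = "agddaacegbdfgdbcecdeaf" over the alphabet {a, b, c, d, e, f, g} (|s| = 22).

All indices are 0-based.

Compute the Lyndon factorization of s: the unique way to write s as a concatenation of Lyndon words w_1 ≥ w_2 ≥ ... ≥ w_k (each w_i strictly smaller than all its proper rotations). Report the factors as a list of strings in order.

["agdd", "aacegbdfgdbcecdeaf"]

emit factor 1: 'agdd' (i=0, period=4)
emit factor 2: 'aacegbdfgdbcecdeaf' (i=4, period=18)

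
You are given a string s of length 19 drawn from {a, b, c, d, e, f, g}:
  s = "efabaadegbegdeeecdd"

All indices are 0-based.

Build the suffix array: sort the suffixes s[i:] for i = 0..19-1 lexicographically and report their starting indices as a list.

rank | idx | suffix
   0 |   4 | aadegbegdeeecdd
   1 |   2 | abaadegbegdeeecdd
   2 |   5 | adegbegdeeecdd
   3 |   3 | baadegbegdeeecdd
   4 |   9 | begdeeecdd
   5 |  16 | cdd
   6 |  18 | d
   7 |  17 | dd
   8 |  12 | deeecdd
   9 |   6 | degbegdeeecdd
  10 |  15 | ecdd
  11 |  14 | eecdd
  12 |  13 | eeecdd
  13 |   0 | efabaadegbegdeeecdd
  14 |   7 | egbegdeeecdd
  15 |  10 | egdeeecdd
  16 |   1 | fabaadegbegdeeecdd
  17 |   8 | gbegdeeecdd
  18 |  11 | gdeeecdd

[4, 2, 5, 3, 9, 16, 18, 17, 12, 6, 15, 14, 13, 0, 7, 10, 1, 8, 11]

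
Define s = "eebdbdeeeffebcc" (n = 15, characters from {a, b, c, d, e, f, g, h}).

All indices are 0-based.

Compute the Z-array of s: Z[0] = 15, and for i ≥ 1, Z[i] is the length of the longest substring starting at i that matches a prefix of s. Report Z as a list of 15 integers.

[15, 1, 0, 0, 0, 0, 2, 2, 1, 0, 0, 1, 0, 0, 0]

Z[0]=15
i=1: fresh scan; Z[1]=1 extend→box=[1,2)
i=2: fresh scan; Z[2]=0
i=3: fresh scan; Z[3]=0
i=4: fresh scan; Z[4]=0
i=5: fresh scan; Z[5]=0
i=6: fresh scan; Z[6]=2 extend→box=[6,8)
i=7: min(r-i=1, Z[1]=1)=1; Z[7]=2 extend→box=[7,9)
i=8: min(r-i=1, Z[1]=1)=1; Z[8]=1
i=9: fresh scan; Z[9]=0
i=10: fresh scan; Z[10]=0
i=11: fresh scan; Z[11]=1 extend→box=[11,12)
i=12: fresh scan; Z[12]=0
i=13: fresh scan; Z[13]=0
i=14: fresh scan; Z[14]=0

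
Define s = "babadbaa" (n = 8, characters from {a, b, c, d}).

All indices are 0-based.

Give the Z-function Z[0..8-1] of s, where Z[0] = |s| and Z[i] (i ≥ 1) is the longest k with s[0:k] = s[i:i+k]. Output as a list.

[8, 0, 2, 0, 0, 2, 0, 0]

Z[0]=8
i=1: fresh scan; Z[1]=0
i=2: fresh scan; Z[2]=2 extend→box=[2,4)
i=3: min(r-i=1, Z[1]=0)=0; Z[3]=0
i=4: fresh scan; Z[4]=0
i=5: fresh scan; Z[5]=2 extend→box=[5,7)
i=6: min(r-i=1, Z[1]=0)=0; Z[6]=0
i=7: fresh scan; Z[7]=0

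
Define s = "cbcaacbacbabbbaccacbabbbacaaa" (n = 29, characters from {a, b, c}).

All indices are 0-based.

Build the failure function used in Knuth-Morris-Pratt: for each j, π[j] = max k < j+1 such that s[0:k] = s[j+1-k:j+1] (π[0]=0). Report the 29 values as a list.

π[0] = 0
j=1 s[j]='b': π[1]=0 (border '')
j=2 s[j]='c': π[2]=1 (border 'c')
j=3 s[j]='a': k: 1→0; π[3]=0 (border '')
j=4 s[j]='a': π[4]=0 (border '')
j=5 s[j]='c': π[5]=1 (border 'c')
j=6 s[j]='b': π[6]=2 (border 'cb')
j=7 s[j]='a': k: 2→0; π[7]=0 (border '')
j=8 s[j]='c': π[8]=1 (border 'c')
j=9 s[j]='b': π[9]=2 (border 'cb')
j=10 s[j]='a': k: 2→0; π[10]=0 (border '')
j=11 s[j]='b': π[11]=0 (border '')
j=12 s[j]='b': π[12]=0 (border '')
j=13 s[j]='b': π[13]=0 (border '')
j=14 s[j]='a': π[14]=0 (border '')
j=15 s[j]='c': π[15]=1 (border 'c')
j=16 s[j]='c': k: 1→0; π[16]=1 (border 'c')
j=17 s[j]='a': k: 1→0; π[17]=0 (border '')
j=18 s[j]='c': π[18]=1 (border 'c')
j=19 s[j]='b': π[19]=2 (border 'cb')
j=20 s[j]='a': k: 2→0; π[20]=0 (border '')
j=21 s[j]='b': π[21]=0 (border '')
j=22 s[j]='b': π[22]=0 (border '')
j=23 s[j]='b': π[23]=0 (border '')
j=24 s[j]='a': π[24]=0 (border '')
j=25 s[j]='c': π[25]=1 (border 'c')
j=26 s[j]='a': k: 1→0; π[26]=0 (border '')
j=27 s[j]='a': π[27]=0 (border '')
j=28 s[j]='a': π[28]=0 (border '')

[0, 0, 1, 0, 0, 1, 2, 0, 1, 2, 0, 0, 0, 0, 0, 1, 1, 0, 1, 2, 0, 0, 0, 0, 0, 1, 0, 0, 0]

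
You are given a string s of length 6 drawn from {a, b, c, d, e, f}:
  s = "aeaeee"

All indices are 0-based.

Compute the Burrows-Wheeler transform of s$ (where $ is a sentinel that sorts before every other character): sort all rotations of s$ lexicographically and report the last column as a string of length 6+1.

rank  rotation last
    0  $aeaeee  e
    1  aeaeee$  $
    2  aeee$ae  e
    3  e$aeaee  e
    4  eaeee$a  a
    5  ee$aeae  e
    6  eee$aea  a

e$eeaea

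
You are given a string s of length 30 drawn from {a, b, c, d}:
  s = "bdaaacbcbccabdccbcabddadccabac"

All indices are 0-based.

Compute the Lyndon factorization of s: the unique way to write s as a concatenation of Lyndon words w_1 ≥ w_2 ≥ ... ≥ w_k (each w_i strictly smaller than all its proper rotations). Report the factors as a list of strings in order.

["bd", "aaacbcbccabdccbcabddadccabac"]

emit factor 1: 'bd' (i=0, period=2)
emit factor 2: 'aaacbcbccabdccbcabddadccabac' (i=2, period=28)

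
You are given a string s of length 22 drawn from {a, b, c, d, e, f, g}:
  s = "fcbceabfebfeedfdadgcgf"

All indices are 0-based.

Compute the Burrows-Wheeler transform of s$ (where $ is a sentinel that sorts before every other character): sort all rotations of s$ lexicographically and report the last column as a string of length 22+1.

fedcaefbgfeacfefg$dbbdc

rank  rotation                 last
    0  $fcbceabfebfeedfdadgcgf  f
    1  abfebfeedfdadgcgf$fcbce  e
    2  adgcgf$fcbceabfebfeedfd  d
    3  bceabfebfeedfdadgcgf$fc  c
    4  bfebfeedfdadgcgf$fcbcea  a
    5  bfeedfdadgcgf$fcbceabfe  e
    6  cbceabfebfeedfdadgcgf$f  f
    7  ceabfebfeedfdadgcgf$fcb  b
    8  cgf$fcbceabfebfeedfdadg  g
    9  dadgcgf$fcbceabfebfeedf  f
   10  dfdadgcgf$fcbceabfebfee  e
   11  dgcgf$fcbceabfebfeedfda  a
   12  eabfebfeedfdadgcgf$fcbc  c
   13  ebfeedfdadgcgf$fcbceabf  f
   14  edfdadgcgf$fcbceabfebfe  e
   15  eedfdadgcgf$fcbceabfebf  f
   16  f$fcbceabfebfeedfdadgcg  g
   17  fcbceabfebfeedfdadgcgf$  $
   18  fdadgcgf$fcbceabfebfeed  d
   19  febfeedfdadgcgf$fcbceab  b
   20  feedfdadgcgf$fcbceabfeb  b
   21  gcgf$fcbceabfebfeedfdad  d
   22  gf$fcbceabfebfeedfdadgc  c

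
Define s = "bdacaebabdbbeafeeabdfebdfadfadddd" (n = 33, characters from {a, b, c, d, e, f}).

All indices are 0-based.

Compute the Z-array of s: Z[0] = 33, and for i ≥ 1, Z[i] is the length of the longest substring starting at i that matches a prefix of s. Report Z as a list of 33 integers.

[33, 0, 0, 0, 0, 0, 1, 0, 2, 0, 1, 1, 0, 0, 0, 0, 0, 0, 2, 0, 0, 0, 2, 0, 0, 0, 0, 0, 0, 0, 0, 0, 0]

Z[0]=33
i=1: i≥r, start 0; Z[1]=0
i=2: i≥r, start 0; Z[2]=0
i=3: i≥r, start 0; Z[3]=0
i=4: i≥r, start 0; Z[4]=0
i=5: i≥r, start 0; Z[5]=0
i=6: i≥r, start 0; Z[6]=1 extend→box=[6,7)
i=7: i≥r, start 0; Z[7]=0
i=8: i≥r, start 0; Z[8]=2 extend→box=[8,10)
i=9: min(r-i=1, Z[1]=0)=0; Z[9]=0
i=10: i≥r, start 0; Z[10]=1 extend→box=[10,11)
i=11: i≥r, start 0; Z[11]=1 extend→box=[11,12)
i=12: i≥r, start 0; Z[12]=0
i=13: i≥r, start 0; Z[13]=0
i=14: i≥r, start 0; Z[14]=0
i=15: i≥r, start 0; Z[15]=0
i=16: i≥r, start 0; Z[16]=0
i=17: i≥r, start 0; Z[17]=0
i=18: i≥r, start 0; Z[18]=2 extend→box=[18,20)
i=19: min(r-i=1, Z[1]=0)=0; Z[19]=0
i=20: i≥r, start 0; Z[20]=0
i=21: i≥r, start 0; Z[21]=0
i=22: i≥r, start 0; Z[22]=2 extend→box=[22,24)
i=23: min(r-i=1, Z[1]=0)=0; Z[23]=0
i=24: i≥r, start 0; Z[24]=0
i=25: i≥r, start 0; Z[25]=0
i=26: i≥r, start 0; Z[26]=0
i=27: i≥r, start 0; Z[27]=0
i=28: i≥r, start 0; Z[28]=0
i=29: i≥r, start 0; Z[29]=0
i=30: i≥r, start 0; Z[30]=0
i=31: i≥r, start 0; Z[31]=0
i=32: i≥r, start 0; Z[32]=0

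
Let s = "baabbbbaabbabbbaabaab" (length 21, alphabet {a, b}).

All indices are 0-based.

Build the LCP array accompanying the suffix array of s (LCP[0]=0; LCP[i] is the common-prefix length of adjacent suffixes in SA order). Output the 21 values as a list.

sorted suffixes:
  #0 SA[0]=18  'aab'
  #1 SA[1]=15  'aabaab'
  #2 SA[2]=7  'aabbabbbaabaab'
  #3 SA[3]=1  'aabbbbaabbabbbaabaab'
  #4 SA[4]=19  'ab'
  #5 SA[5]=16  'abaab'
  #6 SA[6]=8  'abbabbbaabaab'
  #7 SA[7]=11  'abbbaabaab'
  #8 SA[8]=2  'abbbbaabbabbbaabaab'
  #9 SA[9]=20  'b'
  #10 SA[10]=17  'baab'
  #11 SA[11]=14  'baabaab'
  #12 SA[12]=6  'baabbabbbaabaab'
  #13 SA[13]=0  'baabbbbaabbabbbaabaab'
  #14 SA[14]=10  'babbbaabaab'
  #15 SA[15]=13  'bbaabaab'
  #16 SA[16]=5  'bbaabbabbbaabaab'
  #17 SA[17]=9  'bbabbbaabaab'
  #18 SA[18]=12  'bbbaabaab'
  #19 SA[19]=4  'bbbaabbabbbaabaab'
  #20 SA[20]=3  'bbbbaabbabbbaabaab'

SA = [18, 15, 7, 1, 19, 16, 8, 11, 2, 20, 17, 14, 6, 0, 10, 13, 5, 9, 12, 4, 3]
rank  pair      lcp
   1  s[18:],s[15:]  3  'aab'
   2  s[15:],s[7:]  3  'aab'
   3  s[7:],s[1:]  4  'aabb'
   4  s[1:],s[19:]  1  'a'
   5  s[19:],s[16:]  2  'ab'
   6  s[16:],s[8:]  2  'ab'
   7  s[8:],s[11:]  3  'abb'
   8  s[11:],s[2:]  4  'abbb'
   9  s[2:],s[20:]  0  ''
  10  s[20:],s[17:]  1  'b'
  11  s[17:],s[14:]  4  'baab'
  12  s[14:],s[6:]  4  'baab'
  13  s[6:],s[0:]  5  'baabb'
  14  s[0:],s[10:]  2  'ba'
  15  s[10:],s[13:]  1  'b'
  16  s[13:],s[5:]  5  'bbaab'
  17  s[5:],s[9:]  3  'bba'
  18  s[9:],s[12:]  2  'bb'
  19  s[12:],s[4:]  6  'bbbaab'
  20  s[4:],s[3:]  3  'bbb'

[0, 3, 3, 4, 1, 2, 2, 3, 4, 0, 1, 4, 4, 5, 2, 1, 5, 3, 2, 6, 3]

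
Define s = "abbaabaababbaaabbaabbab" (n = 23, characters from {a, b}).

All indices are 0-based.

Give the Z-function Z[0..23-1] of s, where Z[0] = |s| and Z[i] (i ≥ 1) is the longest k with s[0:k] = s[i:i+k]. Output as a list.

Z[0]=23
i=1: outside box; Z[1]=0
i=2: outside box; Z[2]=0
i=3: outside box; Z[3]=1 extend→box=[3,4)
i=4: outside box; Z[4]=2 extend→box=[4,6)
i=5: min(r-i=1, Z[1]=0)=0; Z[5]=0
i=6: outside box; Z[6]=1 extend→box=[6,7)
i=7: outside box; Z[7]=2 extend→box=[7,9)
i=8: min(r-i=1, Z[1]=0)=0; Z[8]=0
i=9: outside box; Z[9]=5 extend→box=[9,14)
i=10: min(r-i=4, Z[1]=0)=0; Z[10]=0
i=11: min(r-i=3, Z[2]=0)=0; Z[11]=0
i=12: min(r-i=2, Z[3]=1)=1; Z[12]=1
i=13: min(r-i=1, Z[4]=2)=1; Z[13]=1
i=14: outside box; Z[14]=6 extend→box=[14,20)
i=15: min(r-i=5, Z[1]=0)=0; Z[15]=0
i=16: min(r-i=4, Z[2]=0)=0; Z[16]=0
i=17: min(r-i=3, Z[3]=1)=1; Z[17]=1
i=18: min(r-i=2, Z[4]=2)=2; Z[18]=4 extend→box=[18,22)
i=19: min(r-i=3, Z[1]=0)=0; Z[19]=0
i=20: min(r-i=2, Z[2]=0)=0; Z[20]=0
i=21: min(r-i=1, Z[3]=1)=1; Z[21]=2 extend→box=[21,23)
i=22: min(r-i=1, Z[1]=0)=0; Z[22]=0

[23, 0, 0, 1, 2, 0, 1, 2, 0, 5, 0, 0, 1, 1, 6, 0, 0, 1, 4, 0, 0, 2, 0]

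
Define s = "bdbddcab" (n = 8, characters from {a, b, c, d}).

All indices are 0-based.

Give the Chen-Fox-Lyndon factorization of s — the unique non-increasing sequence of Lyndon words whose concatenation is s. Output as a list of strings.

emit factor 1: 'bdbddc' (i=0, period=6)
emit factor 2: 'ab' (i=6, period=2)

["bdbddc", "ab"]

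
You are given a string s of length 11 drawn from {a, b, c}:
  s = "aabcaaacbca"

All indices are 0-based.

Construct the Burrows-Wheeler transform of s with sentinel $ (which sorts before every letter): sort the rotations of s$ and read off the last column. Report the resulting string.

rank  rotation      last
    0  $aabcaaacbca  a
    1  a$aabcaaacbc  c
    2  aaacbca$aabc  c
    3  aabcaaacbca$  $
    4  aacbca$aabca  a
    5  abcaaacbca$a  a
    6  acbca$aabcaa  a
    7  bca$aabcaaac  c
    8  bcaaacbca$aa  a
    9  ca$aabcaaacb  b
   10  caaacbca$aab  b
   11  cbca$aabcaaa  a

acc$aaacabba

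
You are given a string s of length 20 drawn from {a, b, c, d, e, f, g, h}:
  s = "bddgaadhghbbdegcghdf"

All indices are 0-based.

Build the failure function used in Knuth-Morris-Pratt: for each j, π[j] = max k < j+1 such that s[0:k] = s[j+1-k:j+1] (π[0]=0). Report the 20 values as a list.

[0, 0, 0, 0, 0, 0, 0, 0, 0, 0, 1, 1, 2, 0, 0, 0, 0, 0, 0, 0]

π[0] = 0
j=1 s[j]='d': π[1]=0 (border '')
j=2 s[j]='d': π[2]=0 (border '')
j=3 s[j]='g': π[3]=0 (border '')
j=4 s[j]='a': π[4]=0 (border '')
j=5 s[j]='a': π[5]=0 (border '')
j=6 s[j]='d': π[6]=0 (border '')
j=7 s[j]='h': π[7]=0 (border '')
j=8 s[j]='g': π[8]=0 (border '')
j=9 s[j]='h': π[9]=0 (border '')
j=10 s[j]='b': π[10]=1 (border 'b')
j=11 s[j]='b': k: 1→0; π[11]=1 (border 'b')
j=12 s[j]='d': π[12]=2 (border 'bd')
j=13 s[j]='e': k: 2→0; π[13]=0 (border '')
j=14 s[j]='g': π[14]=0 (border '')
j=15 s[j]='c': π[15]=0 (border '')
j=16 s[j]='g': π[16]=0 (border '')
j=17 s[j]='h': π[17]=0 (border '')
j=18 s[j]='d': π[18]=0 (border '')
j=19 s[j]='f': π[19]=0 (border '')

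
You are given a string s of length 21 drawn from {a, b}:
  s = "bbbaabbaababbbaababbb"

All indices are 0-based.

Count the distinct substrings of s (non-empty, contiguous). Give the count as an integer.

157

sorted suffixes:
  #0 SA[0]=14  'aababbb'
  #1 SA[1]=7  'aababbbaababbb'
  #2 SA[2]=3  'aabbaababbbaababbb'
  #3 SA[3]=15  'ababbb'
  #4 SA[4]=8  'ababbbaababbb'
  #5 SA[5]=4  'abbaababbbaababbb'
  #6 SA[6]=17  'abbb'
  #7 SA[7]=10  'abbbaababbb'
  #8 SA[8]=20  'b'
  #9 SA[9]=13  'baababbb'
  #10 SA[10]=6  'baababbbaababbb'
  #11 SA[11]=2  'baabbaababbbaababbb'
  #12 SA[12]=16  'babbb'
  #13 SA[13]=9  'babbbaababbb'
  #14 SA[14]=19  'bb'
  #15 SA[15]=12  'bbaababbb'
  #16 SA[16]=5  'bbaababbbaababbb'
  #17 SA[17]=1  'bbaabbaababbbaababbb'
  #18 SA[18]=18  'bbb'
  #19 SA[19]=11  'bbbaababbb'
  #20 SA[20]=0  'bbbaabbaababbbaababbb'

SA = [14, 7, 3, 15, 8, 4, 17, 10, 20, 13, 6, 2, 16, 9, 19, 12, 5, 1, 18, 11, 0]
i: (SA[i-1],SA[i]) lcp shared
  1: (14,7) 7 'aababbb'
  2: (7,3) 3 'aab'
  3: (3,15) 1 'a'
  4: (15,8) 6 'ababbb'
  5: (8,4) 2 'ab'
  6: (4,17) 3 'abb'
  7: (17,10) 4 'abbb'
  8: (10,20) 0 ''
  9: (20,13) 1 'b'
  10: (13,6) 8 'baababbb'
  11: (6,2) 4 'baab'
  12: (2,16) 2 'ba'
  13: (16,9) 5 'babbb'
  14: (9,19) 1 'b'
  15: (19,12) 2 'bb'
  16: (12,5) 9 'bbaababbb'
  17: (5,1) 5 'bbaab'
  18: (1,18) 2 'bb'
  19: (18,11) 3 'bbb'
  20: (11,0) 6 'bbbaab'

n(n+1)/2 = 21·22/2 = 231
Σ LCP = 0 + 7 + 3 + 1 + 6 + 2 + 3 + 4 + 0 + 1 + 8 + 4 + 2 + 5 + 1 + 2 + 9 + 5 + 2 + 3 + 6 = 74
distinct = 231 − 74 = 157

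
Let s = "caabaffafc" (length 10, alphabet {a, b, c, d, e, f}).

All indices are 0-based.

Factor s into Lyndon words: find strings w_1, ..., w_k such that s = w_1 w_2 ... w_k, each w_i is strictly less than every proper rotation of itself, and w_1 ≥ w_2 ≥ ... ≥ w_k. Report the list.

emit factor 1: 'c' (i=0, period=1)
emit factor 2: 'aabaffafc' (i=1, period=9)

["c", "aabaffafc"]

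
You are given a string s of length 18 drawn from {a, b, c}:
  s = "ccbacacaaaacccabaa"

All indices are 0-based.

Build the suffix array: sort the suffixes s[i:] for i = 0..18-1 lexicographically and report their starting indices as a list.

sorted suffixes:
  #0 SA[0]=17  'a'
  #1 SA[1]=16  'aa'
  #2 SA[2]=7  'aaaacccabaa'
  #3 SA[3]=8  'aaacccabaa'
  #4 SA[4]=9  'aacccabaa'
  #5 SA[5]=14  'abaa'
  #6 SA[6]=5  'acaaaacccabaa'
  #7 SA[7]=3  'acacaaaacccabaa'
  #8 SA[8]=10  'acccabaa'
  #9 SA[9]=15  'baa'
  #10 SA[10]=2  'bacacaaaacccabaa'
  #11 SA[11]=6  'caaaacccabaa'
  #12 SA[12]=13  'cabaa'
  #13 SA[13]=4  'cacaaaacccabaa'
  #14 SA[14]=1  'cbacacaaaacccabaa'
  #15 SA[15]=12  'ccabaa'
  #16 SA[16]=0  'ccbacacaaaacccabaa'
  #17 SA[17]=11  'cccabaa'

[17, 16, 7, 8, 9, 14, 5, 3, 10, 15, 2, 6, 13, 4, 1, 12, 0, 11]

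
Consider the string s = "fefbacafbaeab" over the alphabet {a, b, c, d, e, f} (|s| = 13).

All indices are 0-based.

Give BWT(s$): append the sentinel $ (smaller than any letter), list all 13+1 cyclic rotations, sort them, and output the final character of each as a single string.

rank  rotation        last
    0  $fefbacafbaeab  b
    1  ab$fefbacafbae  e
    2  acafbaeab$fefb  b
    3  aeab$fefbacafb  b
    4  afbaeab$fefbac  c
    5  b$fefbacafbaea  a
    6  bacafbaeab$fef  f
    7  baeab$fefbacaf  f
    8  cafbaeab$fefba  a
    9  eab$fefbacafba  a
   10  efbacafbaeab$f  f
   11  fbacafbaeab$fe  e
   12  fbaeab$fefbaca  a
   13  fefbacafbaeab$  $

bebbcaffaafea$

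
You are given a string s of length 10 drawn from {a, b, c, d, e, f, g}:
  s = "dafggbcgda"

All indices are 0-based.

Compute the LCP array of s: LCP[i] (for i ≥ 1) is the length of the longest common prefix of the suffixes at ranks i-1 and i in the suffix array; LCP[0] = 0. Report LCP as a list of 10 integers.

[0, 1, 0, 0, 0, 2, 0, 0, 1, 1]

rank | idx | suffix
   0 |   9 | a
   1 |   1 | afggbcgda
   2 |   5 | bcgda
   3 |   6 | cgda
   4 |   8 | da
   5 |   0 | dafggbcgda
   6 |   2 | fggbcgda
   7 |   4 | gbcgda
   8 |   7 | gda
   9 |   3 | ggbcgda

SA = [9, 1, 5, 6, 8, 0, 2, 4, 7, 3]
[i] adj suffixes → lcp
  [1] 9/1 → 1 ('a')
  [2] 1/5 → 0 ('')
  [3] 5/6 → 0 ('')
  [4] 6/8 → 0 ('')
  [5] 8/0 → 2 ('da')
  [6] 0/2 → 0 ('')
  [7] 2/4 → 0 ('')
  [8] 4/7 → 1 ('g')
  [9] 7/3 → 1 ('g')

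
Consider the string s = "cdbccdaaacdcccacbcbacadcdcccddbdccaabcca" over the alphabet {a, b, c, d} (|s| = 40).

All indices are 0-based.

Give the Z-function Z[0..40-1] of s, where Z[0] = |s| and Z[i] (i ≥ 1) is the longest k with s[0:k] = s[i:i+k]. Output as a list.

[40, 0, 0, 1, 2, 0, 0, 0, 0, 2, 0, 1, 1, 1, 0, 1, 0, 1, 0, 0, 1, 0, 0, 2, 0, 1, 1, 2, 0, 0, 0, 0, 1, 1, 0, 0, 0, 1, 1, 0]

Z[0]=40
i=1: outside box; Z[1]=0
i=2: outside box; Z[2]=0
i=3: outside box; Z[3]=1 grow→box=[3,4)
i=4: outside box; Z[4]=2 grow→box=[4,6)
i=5: min(r-i=1, Z[1]=0)=0; Z[5]=0
i=6: outside box; Z[6]=0
i=7: outside box; Z[7]=0
i=8: outside box; Z[8]=0
i=9: outside box; Z[9]=2 grow→box=[9,11)
i=10: min(r-i=1, Z[1]=0)=0; Z[10]=0
i=11: outside box; Z[11]=1 grow→box=[11,12)
i=12: outside box; Z[12]=1 grow→box=[12,13)
i=13: outside box; Z[13]=1 grow→box=[13,14)
i=14: outside box; Z[14]=0
i=15: outside box; Z[15]=1 grow→box=[15,16)
i=16: outside box; Z[16]=0
i=17: outside box; Z[17]=1 grow→box=[17,18)
i=18: outside box; Z[18]=0
i=19: outside box; Z[19]=0
i=20: outside box; Z[20]=1 grow→box=[20,21)
i=21: outside box; Z[21]=0
i=22: outside box; Z[22]=0
i=23: outside box; Z[23]=2 grow→box=[23,25)
i=24: min(r-i=1, Z[1]=0)=0; Z[24]=0
i=25: outside box; Z[25]=1 grow→box=[25,26)
i=26: outside box; Z[26]=1 grow→box=[26,27)
i=27: outside box; Z[27]=2 grow→box=[27,29)
i=28: min(r-i=1, Z[1]=0)=0; Z[28]=0
i=29: outside box; Z[29]=0
i=30: outside box; Z[30]=0
i=31: outside box; Z[31]=0
i=32: outside box; Z[32]=1 grow→box=[32,33)
i=33: outside box; Z[33]=1 grow→box=[33,34)
i=34: outside box; Z[34]=0
i=35: outside box; Z[35]=0
i=36: outside box; Z[36]=0
i=37: outside box; Z[37]=1 grow→box=[37,38)
i=38: outside box; Z[38]=1 grow→box=[38,39)
i=39: outside box; Z[39]=0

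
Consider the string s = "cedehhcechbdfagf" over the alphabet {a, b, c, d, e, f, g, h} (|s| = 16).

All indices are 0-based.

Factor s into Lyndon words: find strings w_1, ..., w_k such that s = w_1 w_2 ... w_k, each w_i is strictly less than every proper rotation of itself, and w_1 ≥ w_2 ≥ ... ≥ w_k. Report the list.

emit factor 1: 'cedehh' (i=0, period=6)
emit factor 2: 'cech' (i=6, period=4)
emit factor 3: 'bdf' (i=10, period=3)
emit factor 4: 'agf' (i=13, period=3)

["cedehh", "cech", "bdf", "agf"]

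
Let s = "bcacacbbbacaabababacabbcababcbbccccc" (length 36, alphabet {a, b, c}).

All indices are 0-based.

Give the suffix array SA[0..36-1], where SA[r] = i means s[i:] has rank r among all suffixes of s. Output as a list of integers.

[11, 12, 14, 24, 16, 20, 26, 9, 18, 2, 4, 13, 15, 25, 8, 17, 7, 6, 21, 29, 22, 0, 27, 30, 35, 10, 23, 19, 1, 3, 5, 28, 34, 33, 32, 31]

rank | idx | suffix
   0 |  11 | aabababacabbcababcbbccccc
   1 |  12 | abababacabbcababcbbccccc
   2 |  14 | ababacabbcababcbbccccc
   3 |  24 | ababcbbccccc
   4 |  16 | abacabbcababcbbccccc
   5 |  20 | abbcababcbbccccc
   6 |  26 | abcbbccccc
   7 |   9 | acaabababacabbcababcbbccccc
   8 |  18 | acabbcababcbbccccc
   9 |   2 | acacbbbacaabababacabbcababcbbccccc
  10 |   4 | acbbbacaabababacabbcababcbbccccc
  11 |  13 | bababacabbcababcbbccccc
  12 |  15 | babacabbcababcbbccccc
  13 |  25 | babcbbccccc
  14 |   8 | bacaabababacabbcababcbbccccc
  15 |  17 | bacabbcababcbbccccc
  16 |   7 | bbacaabababacabbcababcbbccccc
  17 |   6 | bbbacaabababacabbcababcbbccccc
  18 |  21 | bbcababcbbccccc
  19 |  29 | bbccccc
  20 |  22 | bcababcbbccccc
  21 |   0 | bcacacbbbacaabababacabbcababcbbccccc
  22 |  27 | bcbbccccc
  23 |  30 | bccccc
  24 |  35 | c
  25 |  10 | caabababacabbcababcbbccccc
  26 |  23 | cababcbbccccc
  27 |  19 | cabbcababcbbccccc
  28 |   1 | cacacbbbacaabababacabbcababcbbccccc
  29 |   3 | cacbbbacaabababacabbcababcbbccccc
  30 |   5 | cbbbacaabababacabbcababcbbccccc
  31 |  28 | cbbccccc
  32 |  34 | cc
  33 |  33 | ccc
  34 |  32 | cccc
  35 |  31 | ccccc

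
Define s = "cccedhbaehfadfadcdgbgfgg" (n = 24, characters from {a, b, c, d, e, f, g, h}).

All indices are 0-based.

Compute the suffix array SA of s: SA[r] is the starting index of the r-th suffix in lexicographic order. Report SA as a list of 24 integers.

rank | idx | suffix
   0 |  14 | adcdgbgfgg
   1 |  11 | adfadcdgbgfgg
   2 |   7 | aehfadfadcdgbgfgg
   3 |   6 | baehfadfadcdgbgfgg
   4 |  19 | bgfgg
   5 |   0 | cccedhbaehfadfadcdgbgfgg
   6 |   1 | ccedhbaehfadfadcdgbgfgg
   7 |  16 | cdgbgfgg
   8 |   2 | cedhbaehfadfadcdgbgfgg
   9 |  15 | dcdgbgfgg
  10 |  12 | dfadcdgbgfgg
  11 |  17 | dgbgfgg
  12 |   4 | dhbaehfadfadcdgbgfgg
  13 |   3 | edhbaehfadfadcdgbgfgg
  14 |   8 | ehfadfadcdgbgfgg
  15 |  13 | fadcdgbgfgg
  16 |  10 | fadfadcdgbgfgg
  17 |  21 | fgg
  18 |  23 | g
  19 |  18 | gbgfgg
  20 |  20 | gfgg
  21 |  22 | gg
  22 |   5 | hbaehfadfadcdgbgfgg
  23 |   9 | hfadfadcdgbgfgg

[14, 11, 7, 6, 19, 0, 1, 16, 2, 15, 12, 17, 4, 3, 8, 13, 10, 21, 23, 18, 20, 22, 5, 9]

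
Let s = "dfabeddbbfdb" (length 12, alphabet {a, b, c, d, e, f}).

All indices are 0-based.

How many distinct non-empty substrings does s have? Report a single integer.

sorted suffixes:
  #0 SA[0]=2  'abeddbbfdb'
  #1 SA[1]=11  'b'
  #2 SA[2]=7  'bbfdb'
  #3 SA[3]=3  'beddbbfdb'
  #4 SA[4]=8  'bfdb'
  #5 SA[5]=10  'db'
  #6 SA[6]=6  'dbbfdb'
  #7 SA[7]=5  'ddbbfdb'
  #8 SA[8]=0  'dfabeddbbfdb'
  #9 SA[9]=4  'eddbbfdb'
  #10 SA[10]=1  'fabeddbbfdb'
  #11 SA[11]=9  'fdb'

SA = [2, 11, 7, 3, 8, 10, 6, 5, 0, 4, 1, 9]
[i] adj suffixes → lcp
  [1] 2/11 → 0 ('')
  [2] 11/7 → 1 ('b')
  [3] 7/3 → 1 ('b')
  [4] 3/8 → 1 ('b')
  [5] 8/10 → 0 ('')
  [6] 10/6 → 2 ('db')
  [7] 6/5 → 1 ('d')
  [8] 5/0 → 1 ('d')
  [9] 0/4 → 0 ('')
  [10] 4/1 → 0 ('')
  [11] 1/9 → 1 ('f')

n(n+1)/2 = 12·13/2 = 78
Σ LCP = 0 + 0 + 1 + 1 + 1 + 0 + 2 + 1 + 1 + 0 + 0 + 1 = 8
distinct = 78 − 8 = 70

70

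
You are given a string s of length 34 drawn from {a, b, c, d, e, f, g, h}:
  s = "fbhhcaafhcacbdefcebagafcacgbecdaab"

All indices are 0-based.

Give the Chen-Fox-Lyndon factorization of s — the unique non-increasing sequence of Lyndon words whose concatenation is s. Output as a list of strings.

emit factor 1: 'f' (i=0, period=1)
emit factor 2: 'bhhc' (i=1, period=4)
emit factor 3: 'aafhcacbdefcebagafcacgbecd' (i=5, period=26)
emit factor 4: 'aab' (i=31, period=3)

["f", "bhhc", "aafhcacbdefcebagafcacgbecd", "aab"]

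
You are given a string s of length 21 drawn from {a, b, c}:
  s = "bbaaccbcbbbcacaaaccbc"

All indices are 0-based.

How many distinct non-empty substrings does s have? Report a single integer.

191

sorted suffixes:
  #0 SA[0]=14  'aaaccbc'
  #1 SA[1]=15  'aaccbc'
  #2 SA[2]=2  'aaccbcbbbcacaaaccbc'
  #3 SA[3]=12  'acaaaccbc'
  #4 SA[4]=16  'accbc'
  #5 SA[5]=3  'accbcbbbcacaaaccbc'
  #6 SA[6]=1  'baaccbcbbbcacaaaccbc'
  #7 SA[7]=0  'bbaaccbcbbbcacaaaccbc'
  #8 SA[8]=8  'bbbcacaaaccbc'
  #9 SA[9]=9  'bbcacaaaccbc'
  #10 SA[10]=19  'bc'
  #11 SA[11]=10  'bcacaaaccbc'
  #12 SA[12]=6  'bcbbbcacaaaccbc'
  #13 SA[13]=20  'c'
  #14 SA[14]=13  'caaaccbc'
  #15 SA[15]=11  'cacaaaccbc'
  #16 SA[16]=7  'cbbbcacaaaccbc'
  #17 SA[17]=18  'cbc'
  #18 SA[18]=5  'cbcbbbcacaaaccbc'
  #19 SA[19]=17  'ccbc'
  #20 SA[20]=4  'ccbcbbbcacaaaccbc'

SA = [14, 15, 2, 12, 16, 3, 1, 0, 8, 9, 19, 10, 6, 20, 13, 11, 7, 18, 5, 17, 4]
i: (SA[i-1],SA[i]) lcp shared
  1: (14,15) 2 'aa'
  2: (15,2) 6 'aaccbc'
  3: (2,12) 1 'a'
  4: (12,16) 2 'ac'
  5: (16,3) 5 'accbc'
  6: (3,1) 0 ''
  7: (1,0) 1 'b'
  8: (0,8) 2 'bb'
  9: (8,9) 2 'bb'
  10: (9,19) 1 'b'
  11: (19,10) 2 'bc'
  12: (10,6) 2 'bc'
  13: (6,20) 0 ''
  14: (20,13) 1 'c'
  15: (13,11) 2 'ca'
  16: (11,7) 1 'c'
  17: (7,18) 2 'cb'
  18: (18,5) 3 'cbc'
  19: (5,17) 1 'c'
  20: (17,4) 4 'ccbc'

n(n+1)/2 = 21·22/2 = 231
Σ LCP = 0 + 2 + 6 + 1 + 2 + 5 + 0 + 1 + 2 + 2 + 1 + 2 + 2 + 0 + 1 + 2 + 1 + 2 + 3 + 1 + 4 = 40
distinct = 231 − 40 = 191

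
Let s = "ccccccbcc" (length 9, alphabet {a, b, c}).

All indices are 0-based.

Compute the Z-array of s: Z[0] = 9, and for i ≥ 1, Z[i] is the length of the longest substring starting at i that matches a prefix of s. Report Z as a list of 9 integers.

[9, 5, 4, 3, 2, 1, 0, 2, 1]

Z[0]=9
i=1: fresh scan; Z[1]=5 scan→box=[1,6)
i=2: min(r-i=4, Z[1]=5)=4; Z[2]=4
i=3: min(r-i=3, Z[2]=4)=3; Z[3]=3
i=4: min(r-i=2, Z[3]=3)=2; Z[4]=2
i=5: min(r-i=1, Z[4]=2)=1; Z[5]=1
i=6: fresh scan; Z[6]=0
i=7: fresh scan; Z[7]=2 scan→box=[7,9)
i=8: min(r-i=1, Z[1]=5)=1; Z[8]=1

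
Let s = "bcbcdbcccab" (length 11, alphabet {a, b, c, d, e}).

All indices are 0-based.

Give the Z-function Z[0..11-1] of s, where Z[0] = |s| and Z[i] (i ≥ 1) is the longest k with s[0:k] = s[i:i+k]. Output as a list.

Z[0]=11
i=1: fresh scan; Z[1]=0
i=2: fresh scan; Z[2]=2 grow→box=[2,4)
i=3: min(r-i=1, Z[1]=0)=0; Z[3]=0
i=4: fresh scan; Z[4]=0
i=5: fresh scan; Z[5]=2 grow→box=[5,7)
i=6: min(r-i=1, Z[1]=0)=0; Z[6]=0
i=7: fresh scan; Z[7]=0
i=8: fresh scan; Z[8]=0
i=9: fresh scan; Z[9]=0
i=10: fresh scan; Z[10]=1 grow→box=[10,11)

[11, 0, 2, 0, 0, 2, 0, 0, 0, 0, 1]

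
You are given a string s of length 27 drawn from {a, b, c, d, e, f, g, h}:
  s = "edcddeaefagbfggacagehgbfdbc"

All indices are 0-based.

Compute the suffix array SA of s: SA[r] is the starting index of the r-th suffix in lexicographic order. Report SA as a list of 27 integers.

[15, 6, 9, 17, 25, 22, 11, 26, 16, 2, 24, 1, 3, 4, 5, 0, 7, 19, 8, 23, 12, 14, 21, 10, 18, 13, 20]

rank→(start, suffix):
  0 → (15, 'acagehgbfdbc')
  1 → (6, 'aefagbfggacagehgbfdbc')
  2 → (9, 'agbfggacagehgbfdbc')
  3 → (17, 'agehgbfdbc')
  4 → (25, 'bc')
  5 → (22, 'bfdbc')
  6 → (11, 'bfggacagehgbfdbc')
  7 → (26, 'c')
  8 → (16, 'cagehgbfdbc')
  9 → (2, 'cddeaefagbfggacagehgbfdbc')
  10 → (24, 'dbc')
  11 → (1, 'dcddeaefagbfggacagehgbfdbc')
  12 → (3, 'ddeaefagbfggacagehgbfdbc')
  13 → (4, 'deaefagbfggacagehgbfdbc')
  14 → (5, 'eaefagbfggacagehgbfdbc')
  15 → (0, 'edcddeaefagbfggacagehgbfdbc')
  16 → (7, 'efagbfggacagehgbfdbc')
  17 → (19, 'ehgbfdbc')
  18 → (8, 'fagbfggacagehgbfdbc')
  19 → (23, 'fdbc')
  20 → (12, 'fggacagehgbfdbc')
  21 → (14, 'gacagehgbfdbc')
  22 → (21, 'gbfdbc')
  23 → (10, 'gbfggacagehgbfdbc')
  24 → (18, 'gehgbfdbc')
  25 → (13, 'ggacagehgbfdbc')
  26 → (20, 'hgbfdbc')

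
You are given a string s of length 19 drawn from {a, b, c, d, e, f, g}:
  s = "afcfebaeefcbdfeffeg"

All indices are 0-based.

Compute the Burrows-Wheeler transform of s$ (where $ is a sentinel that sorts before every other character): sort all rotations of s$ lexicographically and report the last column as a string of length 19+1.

rank  rotation              last
    0  $afcfebaeefcbdfeffeg  g
    1  aeefcbdfeffeg$afcfeb  b
    2  afcfebaeefcbdfeffeg$  $
    3  baeefcbdfeffeg$afcfe  e
    4  bdfeffeg$afcfebaeefc  c
    5  cbdfeffeg$afcfebaeef  f
    6  cfebaeefcbdfeffeg$af  f
    7  dfeffeg$afcfebaeefcb  b
    8  ebaeefcbdfeffeg$afcf  f
    9  eefcbdfeffeg$afcfeba  a
   10  efcbdfeffeg$afcfebae  e
   11  effeg$afcfebaeefcbdf  f
   12  eg$afcfebaeefcbdfeff  f
   13  fcbdfeffeg$afcfebaee  e
   14  fcfebaeefcbdfeffeg$a  a
   15  febaeefcbdfeffeg$afc  c
   16  feffeg$afcfebaeefcbd  d
   17  feg$afcfebaeefcbdfef  f
   18  ffeg$afcfebaeefcbdfe  e
   19  g$afcfebaeefcbdfeffe  e

gb$ecffbfaeffeacdfee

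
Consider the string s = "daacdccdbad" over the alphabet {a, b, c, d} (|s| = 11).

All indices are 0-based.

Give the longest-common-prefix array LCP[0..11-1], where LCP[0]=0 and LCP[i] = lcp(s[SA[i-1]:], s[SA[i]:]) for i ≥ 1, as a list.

[0, 1, 1, 0, 0, 1, 2, 0, 1, 1, 1]

rank | idx | suffix
   0 |   1 | aacdccdbad
   1 |   2 | acdccdbad
   2 |   9 | ad
   3 |   8 | bad
   4 |   5 | ccdbad
   5 |   6 | cdbad
   6 |   3 | cdccdbad
   7 |  10 | d
   8 |   0 | daacdccdbad
   9 |   7 | dbad
  10 |   4 | dccdbad

SA = [1, 2, 9, 8, 5, 6, 3, 10, 0, 7, 4]
[i] adj suffixes → lcp
  [1] 1/2 → 1 ('a')
  [2] 2/9 → 1 ('a')
  [3] 9/8 → 0 ('')
  [4] 8/5 → 0 ('')
  [5] 5/6 → 1 ('c')
  [6] 6/3 → 2 ('cd')
  [7] 3/10 → 0 ('')
  [8] 10/0 → 1 ('d')
  [9] 0/7 → 1 ('d')
  [10] 7/4 → 1 ('d')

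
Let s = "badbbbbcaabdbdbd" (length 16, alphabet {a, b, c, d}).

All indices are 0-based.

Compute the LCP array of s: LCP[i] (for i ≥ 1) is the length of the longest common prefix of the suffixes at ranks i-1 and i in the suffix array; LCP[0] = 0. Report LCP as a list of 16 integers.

[0, 1, 1, 0, 1, 3, 2, 1, 1, 2, 4, 0, 0, 1, 2, 3]

sorted suffixes:
  #0 SA[0]=8  'aabdbdbd'
  #1 SA[1]=9  'abdbdbd'
  #2 SA[2]=1  'adbbbbcaabdbdbd'
  #3 SA[3]=0  'badbbbbcaabdbdbd'
  #4 SA[4]=3  'bbbbcaabdbdbd'
  #5 SA[5]=4  'bbbcaabdbdbd'
  #6 SA[6]=5  'bbcaabdbdbd'
  #7 SA[7]=6  'bcaabdbdbd'
  #8 SA[8]=14  'bd'
  #9 SA[9]=12  'bdbd'
  #10 SA[10]=10  'bdbdbd'
  #11 SA[11]=7  'caabdbdbd'
  #12 SA[12]=15  'd'
  #13 SA[13]=2  'dbbbbcaabdbdbd'
  #14 SA[14]=13  'dbd'
  #15 SA[15]=11  'dbdbd'

SA = [8, 9, 1, 0, 3, 4, 5, 6, 14, 12, 10, 7, 15, 2, 13, 11]
[i] adj suffixes → lcp
  [1] 8/9 → 1 ('a')
  [2] 9/1 → 1 ('a')
  [3] 1/0 → 0 ('')
  [4] 0/3 → 1 ('b')
  [5] 3/4 → 3 ('bbb')
  [6] 4/5 → 2 ('bb')
  [7] 5/6 → 1 ('b')
  [8] 6/14 → 1 ('b')
  [9] 14/12 → 2 ('bd')
  [10] 12/10 → 4 ('bdbd')
  [11] 10/7 → 0 ('')
  [12] 7/15 → 0 ('')
  [13] 15/2 → 1 ('d')
  [14] 2/13 → 2 ('db')
  [15] 13/11 → 3 ('dbd')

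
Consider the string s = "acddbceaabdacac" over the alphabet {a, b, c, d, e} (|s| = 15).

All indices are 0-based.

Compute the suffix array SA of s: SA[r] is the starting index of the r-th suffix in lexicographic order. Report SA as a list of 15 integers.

[7, 8, 13, 11, 0, 4, 9, 14, 12, 1, 5, 10, 3, 2, 6]

rank | idx | suffix
   0 |   7 | aabdacac
   1 |   8 | abdacac
   2 |  13 | ac
   3 |  11 | acac
   4 |   0 | acddbceaabdacac
   5 |   4 | bceaabdacac
   6 |   9 | bdacac
   7 |  14 | c
   8 |  12 | cac
   9 |   1 | cddbceaabdacac
  10 |   5 | ceaabdacac
  11 |  10 | dacac
  12 |   3 | dbceaabdacac
  13 |   2 | ddbceaabdacac
  14 |   6 | eaabdacac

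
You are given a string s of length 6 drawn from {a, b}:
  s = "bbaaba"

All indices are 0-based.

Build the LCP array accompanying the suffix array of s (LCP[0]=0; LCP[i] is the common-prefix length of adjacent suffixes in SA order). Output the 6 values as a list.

[0, 1, 1, 0, 2, 1]

rank→(start, suffix):
  0 → (5, 'a')
  1 → (2, 'aaba')
  2 → (3, 'aba')
  3 → (4, 'ba')
  4 → (1, 'baaba')
  5 → (0, 'bbaaba')

SA = [5, 2, 3, 4, 1, 0]
i: (SA[i-1],SA[i]) lcp shared
  1: (5,2) 1 'a'
  2: (2,3) 1 'a'
  3: (3,4) 0 ''
  4: (4,1) 2 'ba'
  5: (1,0) 1 'b'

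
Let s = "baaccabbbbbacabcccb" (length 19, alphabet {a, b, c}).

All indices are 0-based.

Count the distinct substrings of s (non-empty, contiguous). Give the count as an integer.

161

sorted suffixes:
  #0 SA[0]=1  'aaccabbbbbacabcccb'
  #1 SA[1]=5  'abbbbbacabcccb'
  #2 SA[2]=13  'abcccb'
  #3 SA[3]=11  'acabcccb'
  #4 SA[4]=2  'accabbbbbacabcccb'
  #5 SA[5]=18  'b'
  #6 SA[6]=0  'baaccabbbbbacabcccb'
  #7 SA[7]=10  'bacabcccb'
  #8 SA[8]=9  'bbacabcccb'
  #9 SA[9]=8  'bbbacabcccb'
  #10 SA[10]=7  'bbbbacabcccb'
  #11 SA[11]=6  'bbbbbacabcccb'
  #12 SA[12]=14  'bcccb'
  #13 SA[13]=4  'cabbbbbacabcccb'
  #14 SA[14]=12  'cabcccb'
  #15 SA[15]=17  'cb'
  #16 SA[16]=3  'ccabbbbbacabcccb'
  #17 SA[17]=16  'ccb'
  #18 SA[18]=15  'cccb'

SA = [1, 5, 13, 11, 2, 18, 0, 10, 9, 8, 7, 6, 14, 4, 12, 17, 3, 16, 15]
[i] adj suffixes → lcp
  [1] 1/5 → 1 ('a')
  [2] 5/13 → 2 ('ab')
  [3] 13/11 → 1 ('a')
  [4] 11/2 → 2 ('ac')
  [5] 2/18 → 0 ('')
  [6] 18/0 → 1 ('b')
  [7] 0/10 → 2 ('ba')
  [8] 10/9 → 1 ('b')
  [9] 9/8 → 2 ('bb')
  [10] 8/7 → 3 ('bbb')
  [11] 7/6 → 4 ('bbbb')
  [12] 6/14 → 1 ('b')
  [13] 14/4 → 0 ('')
  [14] 4/12 → 3 ('cab')
  [15] 12/17 → 1 ('c')
  [16] 17/3 → 1 ('c')
  [17] 3/16 → 2 ('cc')
  [18] 16/15 → 2 ('cc')

n(n+1)/2 = 19·20/2 = 190
Σ LCP = 0 + 1 + 2 + 1 + 2 + 0 + 1 + 2 + 1 + 2 + 3 + 4 + 1 + 0 + 3 + 1 + 1 + 2 + 2 = 29
distinct = 190 − 29 = 161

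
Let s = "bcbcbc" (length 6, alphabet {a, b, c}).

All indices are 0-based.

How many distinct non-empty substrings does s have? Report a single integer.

11

sorted suffixes:
  #0 SA[0]=4  'bc'
  #1 SA[1]=2  'bcbc'
  #2 SA[2]=0  'bcbcbc'
  #3 SA[3]=5  'c'
  #4 SA[4]=3  'cbc'
  #5 SA[5]=1  'cbcbc'

SA = [4, 2, 0, 5, 3, 1]
rank  pair      lcp
   1  s[4:],s[2:]  2  'bc'
   2  s[2:],s[0:]  4  'bcbc'
   3  s[0:],s[5:]  0  ''
   4  s[5:],s[3:]  1  'c'
   5  s[3:],s[1:]  3  'cbc'

n(n+1)/2 = 6·7/2 = 21
Σ LCP = 0 + 2 + 4 + 0 + 1 + 3 = 10
distinct = 21 − 10 = 11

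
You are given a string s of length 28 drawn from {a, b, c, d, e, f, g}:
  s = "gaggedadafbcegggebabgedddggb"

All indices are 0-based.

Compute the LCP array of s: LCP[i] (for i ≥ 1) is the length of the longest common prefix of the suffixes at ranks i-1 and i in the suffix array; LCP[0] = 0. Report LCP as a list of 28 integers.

[0, 1, 1, 1, 0, 1, 1, 1, 0, 0, 2, 1, 2, 1, 0, 1, 2, 1, 0, 0, 1, 1, 2, 3, 1, 2, 3, 2]

rank→(start, suffix):
  0 → (18, 'abgedddggb')
  1 → (6, 'adafbcegggebabgedddggb')
  2 → (8, 'afbcegggebabgedddggb')
  3 → (1, 'aggedadafbcegggebabgedddggb')
  4 → (27, 'b')
  5 → (17, 'babgedddggb')
  6 → (10, 'bcegggebabgedddggb')
  7 → (19, 'bgedddggb')
  8 → (11, 'cegggebabgedddggb')
  9 → (5, 'dadafbcegggebabgedddggb')
  10 → (7, 'dafbcegggebabgedddggb')
  11 → (22, 'dddggb')
  12 → (23, 'ddggb')
  13 → (24, 'dggb')
  14 → (16, 'ebabgedddggb')
  15 → (4, 'edadafbcegggebabgedddggb')
  16 → (21, 'edddggb')
  17 → (12, 'egggebabgedddggb')
  18 → (9, 'fbcegggebabgedddggb')
  19 → (0, 'gaggedadafbcegggebabgedddggb')
  20 → (26, 'gb')
  21 → (15, 'gebabgedddggb')
  22 → (3, 'gedadafbcegggebabgedddggb')
  23 → (20, 'gedddggb')
  24 → (25, 'ggb')
  25 → (14, 'ggebabgedddggb')
  26 → (2, 'ggedadafbcegggebabgedddggb')
  27 → (13, 'gggebabgedddggb')

SA = [18, 6, 8, 1, 27, 17, 10, 19, 11, 5, 7, 22, 23, 24, 16, 4, 21, 12, 9, 0, 26, 15, 3, 20, 25, 14, 2, 13]
[i] adj suffixes → lcp
  [1] 18/6 → 1 ('a')
  [2] 6/8 → 1 ('a')
  [3] 8/1 → 1 ('a')
  [4] 1/27 → 0 ('')
  [5] 27/17 → 1 ('b')
  [6] 17/10 → 1 ('b')
  [7] 10/19 → 1 ('b')
  [8] 19/11 → 0 ('')
  [9] 11/5 → 0 ('')
  [10] 5/7 → 2 ('da')
  [11] 7/22 → 1 ('d')
  [12] 22/23 → 2 ('dd')
  [13] 23/24 → 1 ('d')
  [14] 24/16 → 0 ('')
  [15] 16/4 → 1 ('e')
  [16] 4/21 → 2 ('ed')
  [17] 21/12 → 1 ('e')
  [18] 12/9 → 0 ('')
  [19] 9/0 → 0 ('')
  [20] 0/26 → 1 ('g')
  [21] 26/15 → 1 ('g')
  [22] 15/3 → 2 ('ge')
  [23] 3/20 → 3 ('ged')
  [24] 20/25 → 1 ('g')
  [25] 25/14 → 2 ('gg')
  [26] 14/2 → 3 ('gge')
  [27] 2/13 → 2 ('gg')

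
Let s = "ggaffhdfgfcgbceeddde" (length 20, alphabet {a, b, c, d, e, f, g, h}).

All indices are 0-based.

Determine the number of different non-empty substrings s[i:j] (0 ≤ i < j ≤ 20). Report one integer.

197

rank | idx | suffix
   0 |   2 | affhdfgfcgbceeddde
   1 |  12 | bceeddde
   2 |  13 | ceeddde
   3 |  10 | cgbceeddde
   4 |  16 | ddde
   5 |  17 | dde
   6 |  18 | de
   7 |   6 | dfgfcgbceeddde
   8 |  19 | e
   9 |  15 | eddde
  10 |  14 | eeddde
  11 |   9 | fcgbceeddde
  12 |   3 | ffhdfgfcgbceeddde
  13 |   7 | fgfcgbceeddde
  14 |   4 | fhdfgfcgbceeddde
  15 |   1 | gaffhdfgfcgbceeddde
  16 |  11 | gbceeddde
  17 |   8 | gfcgbceeddde
  18 |   0 | ggaffhdfgfcgbceeddde
  19 |   5 | hdfgfcgbceeddde

SA = [2, 12, 13, 10, 16, 17, 18, 6, 19, 15, 14, 9, 3, 7, 4, 1, 11, 8, 0, 5]
[i] adj suffixes → lcp
  [1] 2/12 → 0 ('')
  [2] 12/13 → 0 ('')
  [3] 13/10 → 1 ('c')
  [4] 10/16 → 0 ('')
  [5] 16/17 → 2 ('dd')
  [6] 17/18 → 1 ('d')
  [7] 18/6 → 1 ('d')
  [8] 6/19 → 0 ('')
  [9] 19/15 → 1 ('e')
  [10] 15/14 → 1 ('e')
  [11] 14/9 → 0 ('')
  [12] 9/3 → 1 ('f')
  [13] 3/7 → 1 ('f')
  [14] 7/4 → 1 ('f')
  [15] 4/1 → 0 ('')
  [16] 1/11 → 1 ('g')
  [17] 11/8 → 1 ('g')
  [18] 8/0 → 1 ('g')
  [19] 0/5 → 0 ('')

n(n+1)/2 = 20·21/2 = 210
Σ LCP = 0 + 0 + 0 + 1 + 0 + 2 + 1 + 1 + 0 + 1 + 1 + 0 + 1 + 1 + 1 + 0 + 1 + 1 + 1 + 0 = 13
distinct = 210 − 13 = 197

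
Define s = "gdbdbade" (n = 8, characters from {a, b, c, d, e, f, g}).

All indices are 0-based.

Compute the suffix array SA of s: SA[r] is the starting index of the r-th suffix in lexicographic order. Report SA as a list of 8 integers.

rank | idx | suffix
   0 |   5 | ade
   1 |   4 | bade
   2 |   2 | bdbade
   3 |   3 | dbade
   4 |   1 | dbdbade
   5 |   6 | de
   6 |   7 | e
   7 |   0 | gdbdbade

[5, 4, 2, 3, 1, 6, 7, 0]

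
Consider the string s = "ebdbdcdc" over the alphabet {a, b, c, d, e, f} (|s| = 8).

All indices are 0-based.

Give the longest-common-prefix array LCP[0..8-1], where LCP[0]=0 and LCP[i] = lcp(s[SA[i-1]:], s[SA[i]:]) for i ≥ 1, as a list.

rank→(start, suffix):
  0 → (1, 'bdbdcdc')
  1 → (3, 'bdcdc')
  2 → (7, 'c')
  3 → (5, 'cdc')
  4 → (2, 'dbdcdc')
  5 → (6, 'dc')
  6 → (4, 'dcdc')
  7 → (0, 'ebdbdcdc')

SA = [1, 3, 7, 5, 2, 6, 4, 0]
[i] adj suffixes → lcp
  [1] 1/3 → 2 ('bd')
  [2] 3/7 → 0 ('')
  [3] 7/5 → 1 ('c')
  [4] 5/2 → 0 ('')
  [5] 2/6 → 1 ('d')
  [6] 6/4 → 2 ('dc')
  [7] 4/0 → 0 ('')

[0, 2, 0, 1, 0, 1, 2, 0]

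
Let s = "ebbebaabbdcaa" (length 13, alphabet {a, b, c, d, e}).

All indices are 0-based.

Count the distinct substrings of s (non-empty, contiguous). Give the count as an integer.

rank→(start, suffix):
  0 → (12, 'a')
  1 → (11, 'aa')
  2 → (5, 'aabbdcaa')
  3 → (6, 'abbdcaa')
  4 → (4, 'baabbdcaa')
  5 → (7, 'bbdcaa')
  6 → (1, 'bbebaabbdcaa')
  7 → (8, 'bdcaa')
  8 → (2, 'bebaabbdcaa')
  9 → (10, 'caa')
  10 → (9, 'dcaa')
  11 → (3, 'ebaabbdcaa')
  12 → (0, 'ebbebaabbdcaa')

SA = [12, 11, 5, 6, 4, 7, 1, 8, 2, 10, 9, 3, 0]
i: (SA[i-1],SA[i]) lcp shared
  1: (12,11) 1 'a'
  2: (11,5) 2 'aa'
  3: (5,6) 1 'a'
  4: (6,4) 0 ''
  5: (4,7) 1 'b'
  6: (7,1) 2 'bb'
  7: (1,8) 1 'b'
  8: (8,2) 1 'b'
  9: (2,10) 0 ''
  10: (10,9) 0 ''
  11: (9,3) 0 ''
  12: (3,0) 2 'eb'

n(n+1)/2 = 13·14/2 = 91
Σ LCP = 0 + 1 + 2 + 1 + 0 + 1 + 2 + 1 + 1 + 0 + 0 + 0 + 2 = 11
distinct = 91 − 11 = 80

80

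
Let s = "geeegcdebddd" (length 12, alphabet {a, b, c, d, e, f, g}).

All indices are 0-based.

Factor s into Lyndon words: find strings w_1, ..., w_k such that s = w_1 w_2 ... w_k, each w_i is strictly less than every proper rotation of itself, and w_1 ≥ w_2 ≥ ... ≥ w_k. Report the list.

emit factor 1: 'g' (i=0, period=1)
emit factor 2: 'eeeg' (i=1, period=4)
emit factor 3: 'cde' (i=5, period=3)
emit factor 4: 'bddd' (i=8, period=4)

["g", "eeeg", "cde", "bddd"]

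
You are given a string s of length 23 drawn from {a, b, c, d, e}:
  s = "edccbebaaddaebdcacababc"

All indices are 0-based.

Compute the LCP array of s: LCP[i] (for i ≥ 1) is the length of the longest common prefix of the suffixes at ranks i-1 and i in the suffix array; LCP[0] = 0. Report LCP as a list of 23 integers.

[0, 1, 2, 1, 1, 1, 0, 2, 1, 1, 1, 0, 1, 2, 1, 1, 0, 1, 2, 1, 0, 2, 1]

sorted suffixes:
  #0 SA[0]=7  'aaddaebdcacababc'
  #1 SA[1]=18  'ababc'
  #2 SA[2]=20  'abc'
  #3 SA[3]=16  'acababc'
  #4 SA[4]=8  'addaebdcacababc'
  #5 SA[5]=11  'aebdcacababc'
  #6 SA[6]=6  'baaddaebdcacababc'
  #7 SA[7]=19  'babc'
  #8 SA[8]=21  'bc'
  #9 SA[9]=13  'bdcacababc'
  #10 SA[10]=4  'bebaaddaebdcacababc'
  #11 SA[11]=22  'c'
  #12 SA[12]=17  'cababc'
  #13 SA[13]=15  'cacababc'
  #14 SA[14]=3  'cbebaaddaebdcacababc'
  #15 SA[15]=2  'ccbebaaddaebdcacababc'
  #16 SA[16]=10  'daebdcacababc'
  #17 SA[17]=14  'dcacababc'
  #18 SA[18]=1  'dccbebaaddaebdcacababc'
  #19 SA[19]=9  'ddaebdcacababc'
  #20 SA[20]=5  'ebaaddaebdcacababc'
  #21 SA[21]=12  'ebdcacababc'
  #22 SA[22]=0  'edccbebaaddaebdcacababc'

SA = [7, 18, 20, 16, 8, 11, 6, 19, 21, 13, 4, 22, 17, 15, 3, 2, 10, 14, 1, 9, 5, 12, 0]
i: (SA[i-1],SA[i]) lcp shared
  1: (7,18) 1 'a'
  2: (18,20) 2 'ab'
  3: (20,16) 1 'a'
  4: (16,8) 1 'a'
  5: (8,11) 1 'a'
  6: (11,6) 0 ''
  7: (6,19) 2 'ba'
  8: (19,21) 1 'b'
  9: (21,13) 1 'b'
  10: (13,4) 1 'b'
  11: (4,22) 0 ''
  12: (22,17) 1 'c'
  13: (17,15) 2 'ca'
  14: (15,3) 1 'c'
  15: (3,2) 1 'c'
  16: (2,10) 0 ''
  17: (10,14) 1 'd'
  18: (14,1) 2 'dc'
  19: (1,9) 1 'd'
  20: (9,5) 0 ''
  21: (5,12) 2 'eb'
  22: (12,0) 1 'e'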